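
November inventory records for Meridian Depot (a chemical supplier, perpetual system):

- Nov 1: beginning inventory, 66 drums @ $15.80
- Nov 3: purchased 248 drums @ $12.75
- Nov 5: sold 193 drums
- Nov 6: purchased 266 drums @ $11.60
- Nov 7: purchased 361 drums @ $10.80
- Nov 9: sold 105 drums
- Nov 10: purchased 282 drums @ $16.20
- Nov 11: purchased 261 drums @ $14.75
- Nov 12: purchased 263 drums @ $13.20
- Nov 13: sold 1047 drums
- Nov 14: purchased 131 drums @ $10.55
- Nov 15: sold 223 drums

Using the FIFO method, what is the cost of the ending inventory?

Nov 5, 193 sold [FIFO — oldest first]: 66 @ $15.80 + 127 @ $12.75 = $2,662.05
Nov 9, 105 sold [FIFO — oldest first]: 105 @ $12.75 = $1,338.75
Nov 13, 1047 sold [FIFO — oldest first]: 16 @ $12.75 + 266 @ $11.60 + 361 @ $10.80 + 282 @ $16.20 + 122 @ $14.75 = $13,556.30
Nov 15, 223 sold [FIFO — oldest first]: 139 @ $14.75 + 84 @ $13.20 = $3,159.05
Total COGS = $2,662.05 + $1,338.75 + $13,556.30 + $3,159.05 = $20,716.15
Ending inventory: 179 @ $13.20 + 131 @ $10.55 = $3,744.85

Ending inventory = $3,744.85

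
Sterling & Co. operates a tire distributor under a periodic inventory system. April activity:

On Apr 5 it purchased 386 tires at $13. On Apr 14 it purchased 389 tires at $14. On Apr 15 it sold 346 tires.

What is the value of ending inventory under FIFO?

Apr 15, 346 sold [FIFO — oldest first]: 346 @ $13 = $4,498
Ending inventory: 40 @ $13 + 389 @ $14 = $5,966

Ending inventory = $5,966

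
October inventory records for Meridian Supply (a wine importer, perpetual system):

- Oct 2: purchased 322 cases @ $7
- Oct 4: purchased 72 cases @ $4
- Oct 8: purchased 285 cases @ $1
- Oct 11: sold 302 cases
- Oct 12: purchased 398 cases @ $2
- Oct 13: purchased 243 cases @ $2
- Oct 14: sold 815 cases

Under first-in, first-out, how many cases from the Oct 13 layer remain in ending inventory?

Oct 11, 302 sold [FIFO — oldest first]: 302 @ $7 = $2,114
Oct 14, 815 sold [FIFO — oldest first]: 20 @ $7 + 72 @ $4 + 285 @ $1 + 398 @ $2 + 40 @ $2 = $1,589
Total COGS = $2,114 + $1,589 = $3,703
Ending inventory: 203 @ $2 = $406

203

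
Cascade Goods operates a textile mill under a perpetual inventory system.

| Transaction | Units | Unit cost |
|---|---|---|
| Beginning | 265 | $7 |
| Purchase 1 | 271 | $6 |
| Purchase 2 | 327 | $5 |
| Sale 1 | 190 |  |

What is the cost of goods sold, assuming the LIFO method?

COGS = $950

Sale 1 (190) [LIFO — newest first]: 190 @ $5 = $950
Ending inventory: 265 @ $7 + 271 @ $6 + 137 @ $5 = $4,166
Check: goods available $5,116 = COGS $950 + ending $4,166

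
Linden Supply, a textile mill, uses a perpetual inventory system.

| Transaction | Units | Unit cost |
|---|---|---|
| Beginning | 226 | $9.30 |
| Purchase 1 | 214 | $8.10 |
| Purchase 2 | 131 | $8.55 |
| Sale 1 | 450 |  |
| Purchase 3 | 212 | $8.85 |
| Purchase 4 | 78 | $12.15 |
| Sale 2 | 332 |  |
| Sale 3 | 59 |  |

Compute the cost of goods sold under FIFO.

COGS = $7,536.15

Sale 1 (450) [FIFO — oldest first]: 226 @ $9.30 + 214 @ $8.10 + 10 @ $8.55 = $3,920.70
Sale 2 (332) [FIFO — oldest first]: 121 @ $8.55 + 211 @ $8.85 = $2,901.90
Sale 3 (59) [FIFO — oldest first]: 1 @ $8.85 + 58 @ $12.15 = $713.55
Total COGS = $3,920.70 + $2,901.90 + $713.55 = $7,536.15
Ending inventory: 20 @ $12.15 = $243.00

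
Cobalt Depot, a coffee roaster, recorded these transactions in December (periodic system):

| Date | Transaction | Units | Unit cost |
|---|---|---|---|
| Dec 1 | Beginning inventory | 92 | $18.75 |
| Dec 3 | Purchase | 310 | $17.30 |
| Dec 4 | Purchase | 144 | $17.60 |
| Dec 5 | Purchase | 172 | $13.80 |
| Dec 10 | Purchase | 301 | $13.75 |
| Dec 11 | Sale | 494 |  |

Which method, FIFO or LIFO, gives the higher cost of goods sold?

FIFO

FIFO COGS: 92 @ $18.75 + 310 @ $17.30 + 92 @ $17.60 = $8,707.20
LIFO COGS: 301 @ $13.75 + 172 @ $13.80 + 21 @ $17.60 = $6,881.95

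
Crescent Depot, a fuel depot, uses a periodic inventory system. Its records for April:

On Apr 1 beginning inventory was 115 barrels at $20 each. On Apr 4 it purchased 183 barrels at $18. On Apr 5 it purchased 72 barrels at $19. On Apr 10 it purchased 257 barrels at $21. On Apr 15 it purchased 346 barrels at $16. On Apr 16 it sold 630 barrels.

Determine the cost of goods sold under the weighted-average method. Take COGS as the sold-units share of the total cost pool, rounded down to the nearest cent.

Apr 16, sell 630: 630/973 × $17,895.00 → $11,586.69
Ending inventory (cost pool remaining) = $6,308.31

COGS = $11,586.69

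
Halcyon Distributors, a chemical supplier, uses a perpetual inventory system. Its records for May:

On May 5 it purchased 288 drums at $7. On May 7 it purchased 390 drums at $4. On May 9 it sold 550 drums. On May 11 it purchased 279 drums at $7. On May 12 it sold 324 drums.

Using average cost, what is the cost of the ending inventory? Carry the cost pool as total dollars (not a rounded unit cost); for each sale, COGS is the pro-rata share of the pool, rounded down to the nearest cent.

After May 5: 288 on hand, pool $2,016.00 (≈ $7.0000 each)
After May 7: 678 on hand, pool $3,576.00 (≈ $5.2743 each)
May 9, sell 550: 550/678 × $3,576.00 → $2,900.88
After May 11: 407 on hand, pool $2,628.12 (≈ $6.4573 each)
May 12, sell 324: 324/407 × $2,628.12 → $2,092.16
Total COGS = $2,900.88 + $2,092.16 = $4,993.04
Ending inventory (cost pool remaining) = $535.96
Check: goods available $5,529.00 = COGS $4,993.04 + ending $535.96

Ending inventory = $535.96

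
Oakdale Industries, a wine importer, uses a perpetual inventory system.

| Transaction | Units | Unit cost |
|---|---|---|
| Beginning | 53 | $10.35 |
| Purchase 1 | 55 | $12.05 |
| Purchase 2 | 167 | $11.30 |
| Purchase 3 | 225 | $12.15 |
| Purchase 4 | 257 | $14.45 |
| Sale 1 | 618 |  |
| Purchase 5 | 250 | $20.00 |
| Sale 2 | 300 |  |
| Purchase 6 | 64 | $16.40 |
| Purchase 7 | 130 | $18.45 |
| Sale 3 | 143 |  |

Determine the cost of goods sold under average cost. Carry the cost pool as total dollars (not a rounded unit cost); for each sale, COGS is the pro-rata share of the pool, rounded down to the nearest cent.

COGS = $15,523.82

After Beginning: 53 on hand, pool $548.55 (≈ $10.3500 each)
After Purchase 1: 108 on hand, pool $1,211.30 (≈ $11.2157 each)
After Purchase 2: 275 on hand, pool $3,098.40 (≈ $11.2669 each)
After Purchase 3: 500 on hand, pool $5,832.15 (≈ $11.6643 each)
After Purchase 4: 757 on hand, pool $9,545.80 (≈ $12.6100 each)
Sale 1, sell 618: 618/757 × $9,545.80 → $7,793.00
After Purchase 5: 389 on hand, pool $6,752.80 (≈ $17.3594 each)
Sale 2, sell 300: 300/389 × $6,752.80 → $5,207.81
After Purchase 6: 153 on hand, pool $2,594.59 (≈ $16.9581 each)
After Purchase 7: 283 on hand, pool $4,993.09 (≈ $17.6434 each)
Sale 3, sell 143: 143/283 × $4,993.09 → $2,523.01
Total COGS = $7,793.00 + $5,207.81 + $2,523.01 = $15,523.82
Ending inventory (cost pool remaining) = $2,470.08
Check: goods available $17,993.90 = COGS $15,523.82 + ending $2,470.08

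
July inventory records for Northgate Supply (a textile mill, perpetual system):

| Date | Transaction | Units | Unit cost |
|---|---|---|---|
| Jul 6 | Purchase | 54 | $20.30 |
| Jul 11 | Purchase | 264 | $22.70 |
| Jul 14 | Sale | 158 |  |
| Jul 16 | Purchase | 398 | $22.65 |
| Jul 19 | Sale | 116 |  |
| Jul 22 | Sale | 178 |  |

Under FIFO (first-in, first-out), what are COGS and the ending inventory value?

COGS = $10,124.10; ending inventory = $5,979.60

Jul 14, 158 sold [FIFO — oldest first]: 54 @ $20.30 + 104 @ $22.70 = $3,457.00
Jul 19, 116 sold [FIFO — oldest first]: 116 @ $22.70 = $2,633.20
Jul 22, 178 sold [FIFO — oldest first]: 44 @ $22.70 + 134 @ $22.65 = $4,033.90
Total COGS = $3,457.00 + $2,633.20 + $4,033.90 = $10,124.10
Ending inventory: 264 @ $22.65 = $5,979.60
Check: goods available $16,103.70 = COGS $10,124.10 + ending $5,979.60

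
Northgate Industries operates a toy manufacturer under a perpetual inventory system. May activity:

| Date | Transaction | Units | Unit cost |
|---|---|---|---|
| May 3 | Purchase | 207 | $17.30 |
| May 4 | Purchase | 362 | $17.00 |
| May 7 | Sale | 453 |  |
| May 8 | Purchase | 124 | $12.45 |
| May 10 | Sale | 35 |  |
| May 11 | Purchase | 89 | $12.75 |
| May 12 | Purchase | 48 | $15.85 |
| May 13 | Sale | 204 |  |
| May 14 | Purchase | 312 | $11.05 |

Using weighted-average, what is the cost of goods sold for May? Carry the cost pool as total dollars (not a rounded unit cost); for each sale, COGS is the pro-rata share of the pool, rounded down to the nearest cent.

After May 3: 207 on hand, pool $3,581.10 (≈ $17.3000 each)
After May 4: 569 on hand, pool $9,735.10 (≈ $17.1091 each)
May 7, sell 453: 453/569 × $9,735.10 → $7,750.43
After May 8: 240 on hand, pool $3,528.47 (≈ $14.7020 each)
May 10, sell 35: 35/240 × $3,528.47 → $514.56
After May 11: 294 on hand, pool $4,148.66 (≈ $14.1111 each)
After May 12: 342 on hand, pool $4,909.46 (≈ $14.3551 each)
May 13, sell 204: 204/342 × $4,909.46 → $2,928.44
After May 14: 450 on hand, pool $5,428.62 (≈ $12.0636 each)
Total COGS = $7,750.43 + $514.56 + $2,928.44 = $11,193.43
Ending inventory (cost pool remaining) = $5,428.62

COGS = $11,193.43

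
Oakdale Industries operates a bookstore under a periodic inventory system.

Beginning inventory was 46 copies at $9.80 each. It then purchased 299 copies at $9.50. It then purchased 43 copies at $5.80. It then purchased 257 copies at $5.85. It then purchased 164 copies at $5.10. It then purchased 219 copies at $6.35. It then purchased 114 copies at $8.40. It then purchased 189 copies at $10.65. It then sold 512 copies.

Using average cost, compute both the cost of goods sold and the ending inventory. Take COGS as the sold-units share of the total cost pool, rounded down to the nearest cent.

COGS = $3,939.68; ending inventory = $6,301.97

Sale 1, sell 512: 512/1331 × $10,241.65 → $3,939.68
Ending inventory (cost pool remaining) = $6,301.97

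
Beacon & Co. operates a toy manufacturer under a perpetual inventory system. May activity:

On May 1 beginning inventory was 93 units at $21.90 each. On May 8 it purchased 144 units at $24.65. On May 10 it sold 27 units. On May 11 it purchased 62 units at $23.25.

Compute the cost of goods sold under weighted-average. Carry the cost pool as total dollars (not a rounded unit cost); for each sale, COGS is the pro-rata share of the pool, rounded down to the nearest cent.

After May 1: 93 on hand, pool $2,036.70 (≈ $21.9000 each)
After May 8: 237 on hand, pool $5,586.30 (≈ $23.5709 each)
May 10, sell 27: 27/237 × $5,586.30 → $636.41
After May 11: 272 on hand, pool $6,391.39 (≈ $23.4978 each)
Ending inventory (cost pool remaining) = $6,391.39
Check: goods available $7,027.80 = COGS $636.41 + ending $6,391.39

COGS = $636.41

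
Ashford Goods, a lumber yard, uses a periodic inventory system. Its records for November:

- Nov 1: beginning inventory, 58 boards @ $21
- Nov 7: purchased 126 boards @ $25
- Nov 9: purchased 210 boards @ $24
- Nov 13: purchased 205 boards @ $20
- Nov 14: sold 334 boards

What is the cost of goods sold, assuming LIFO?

COGS = $7,196

Nov 14, 334 sold [LIFO — newest first]: 205 @ $20 + 129 @ $24 = $7,196
Ending inventory: 58 @ $21 + 126 @ $25 + 81 @ $24 = $6,312
Check: goods available $13,508 = COGS $7,196 + ending $6,312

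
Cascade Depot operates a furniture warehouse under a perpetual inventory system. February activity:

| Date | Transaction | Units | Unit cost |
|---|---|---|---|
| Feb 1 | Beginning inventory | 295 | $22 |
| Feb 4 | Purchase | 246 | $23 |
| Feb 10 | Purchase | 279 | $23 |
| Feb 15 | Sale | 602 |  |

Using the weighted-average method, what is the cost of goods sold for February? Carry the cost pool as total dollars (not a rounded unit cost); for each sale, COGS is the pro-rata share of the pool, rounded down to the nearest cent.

COGS = $13,629.42

After Feb 1: 295 on hand, pool $6,490.00 (≈ $22.0000 each)
After Feb 4: 541 on hand, pool $12,148.00 (≈ $22.4547 each)
After Feb 10: 820 on hand, pool $18,565.00 (≈ $22.6402 each)
Feb 15, sell 602: 602/820 × $18,565.00 → $13,629.42
Ending inventory (cost pool remaining) = $4,935.58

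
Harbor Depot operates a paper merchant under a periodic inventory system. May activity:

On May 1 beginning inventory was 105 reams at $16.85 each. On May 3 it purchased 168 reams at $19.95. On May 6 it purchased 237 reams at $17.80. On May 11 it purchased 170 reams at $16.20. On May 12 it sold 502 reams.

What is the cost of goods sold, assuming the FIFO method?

May 12, 502 sold [FIFO — oldest first]: 105 @ $16.85 + 168 @ $19.95 + 229 @ $17.80 = $9,197.05
Ending inventory: 8 @ $17.80 + 170 @ $16.20 = $2,896.40
Check: goods available $12,093.45 = COGS $9,197.05 + ending $2,896.40

COGS = $9,197.05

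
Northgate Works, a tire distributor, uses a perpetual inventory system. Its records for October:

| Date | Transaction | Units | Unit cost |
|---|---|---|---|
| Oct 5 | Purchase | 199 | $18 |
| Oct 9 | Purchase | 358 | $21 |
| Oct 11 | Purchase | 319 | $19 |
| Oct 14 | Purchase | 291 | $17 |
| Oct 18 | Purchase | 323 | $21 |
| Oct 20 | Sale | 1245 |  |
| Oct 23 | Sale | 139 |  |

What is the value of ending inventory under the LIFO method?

Ending inventory = $1,908

Oct 20, 1245 sold [LIFO — newest first]: 323 @ $21 + 291 @ $17 + 319 @ $19 + 312 @ $21 = $24,343
Oct 23, 139 sold [LIFO — newest first]: 46 @ $21 + 93 @ $18 = $2,640
Total COGS = $24,343 + $2,640 = $26,983
Ending inventory: 106 @ $18 = $1,908
Check: goods available $28,891 = COGS $26,983 + ending $1,908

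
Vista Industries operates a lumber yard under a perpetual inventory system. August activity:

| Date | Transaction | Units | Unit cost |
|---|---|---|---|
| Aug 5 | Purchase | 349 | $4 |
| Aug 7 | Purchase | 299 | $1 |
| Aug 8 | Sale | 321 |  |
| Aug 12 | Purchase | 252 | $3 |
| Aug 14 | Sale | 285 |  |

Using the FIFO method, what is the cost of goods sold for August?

Aug 8, 321 sold [FIFO — oldest first]: 321 @ $4 = $1,284
Aug 14, 285 sold [FIFO — oldest first]: 28 @ $4 + 257 @ $1 = $369
Total COGS = $1,284 + $369 = $1,653
Ending inventory: 42 @ $1 + 252 @ $3 = $798
Check: goods available $2,451 = COGS $1,653 + ending $798

COGS = $1,653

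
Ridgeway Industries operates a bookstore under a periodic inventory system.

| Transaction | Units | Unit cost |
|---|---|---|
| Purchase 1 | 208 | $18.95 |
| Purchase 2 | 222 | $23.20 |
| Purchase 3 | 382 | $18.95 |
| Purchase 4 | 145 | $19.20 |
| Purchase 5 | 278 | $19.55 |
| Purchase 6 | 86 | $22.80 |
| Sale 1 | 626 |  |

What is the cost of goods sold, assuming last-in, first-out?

COGS = $12,396.85

Sale 1 (626) [LIFO — newest first]: 86 @ $22.80 + 278 @ $19.55 + 145 @ $19.20 + 117 @ $18.95 = $12,396.85
Ending inventory: 208 @ $18.95 + 222 @ $23.20 + 265 @ $18.95 = $14,113.75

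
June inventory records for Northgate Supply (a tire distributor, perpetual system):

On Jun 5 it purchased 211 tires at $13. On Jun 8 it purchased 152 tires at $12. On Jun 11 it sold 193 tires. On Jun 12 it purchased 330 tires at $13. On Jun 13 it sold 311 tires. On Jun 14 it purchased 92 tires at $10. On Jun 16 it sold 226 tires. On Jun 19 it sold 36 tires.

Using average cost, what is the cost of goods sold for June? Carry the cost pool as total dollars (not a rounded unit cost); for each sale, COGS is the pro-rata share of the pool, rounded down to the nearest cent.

COGS = $9,550.47

After Jun 5: 211 on hand, pool $2,743.00 (≈ $13.0000 each)
After Jun 8: 363 on hand, pool $4,567.00 (≈ $12.5813 each)
Jun 11, sell 193: 193/363 × $4,567.00 → $2,428.18
After Jun 12: 500 on hand, pool $6,428.82 (≈ $12.8576 each)
Jun 13, sell 311: 311/500 × $6,428.82 → $3,998.72
After Jun 14: 281 on hand, pool $3,350.10 (≈ $11.9221 each)
Jun 16, sell 226: 226/281 × $3,350.10 → $2,694.38
Jun 19, sell 36: 36/55 × $655.72 → $429.19
Total COGS = $2,428.18 + $3,998.72 + $2,694.38 + $429.19 = $9,550.47
Ending inventory (cost pool remaining) = $226.53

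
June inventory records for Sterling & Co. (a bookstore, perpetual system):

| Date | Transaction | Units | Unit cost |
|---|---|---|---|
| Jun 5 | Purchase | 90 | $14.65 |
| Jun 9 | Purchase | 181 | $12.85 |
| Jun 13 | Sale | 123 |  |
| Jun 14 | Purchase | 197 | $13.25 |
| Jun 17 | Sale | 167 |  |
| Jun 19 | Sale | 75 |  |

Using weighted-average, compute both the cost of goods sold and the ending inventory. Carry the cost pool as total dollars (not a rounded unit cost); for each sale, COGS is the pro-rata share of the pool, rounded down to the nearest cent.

COGS = $4,881.10; ending inventory = $1,373.50

After Jun 5: 90 on hand, pool $1,318.50 (≈ $14.6500 each)
After Jun 9: 271 on hand, pool $3,644.35 (≈ $13.4478 each)
Jun 13, sell 123: 123/271 × $3,644.35 → $1,654.07
After Jun 14: 345 on hand, pool $4,600.53 (≈ $13.3349 each)
Jun 17, sell 167: 167/345 × $4,600.53 → $2,226.92
Jun 19, sell 75: 75/178 × $2,373.61 → $1,000.11
Total COGS = $1,654.07 + $2,226.92 + $1,000.11 = $4,881.10
Ending inventory (cost pool remaining) = $1,373.50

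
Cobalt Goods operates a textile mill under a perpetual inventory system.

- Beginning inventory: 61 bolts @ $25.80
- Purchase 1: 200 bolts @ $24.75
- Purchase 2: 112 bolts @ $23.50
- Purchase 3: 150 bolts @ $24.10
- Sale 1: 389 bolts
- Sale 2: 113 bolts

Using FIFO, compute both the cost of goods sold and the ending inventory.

Sale 1 (389) [FIFO — oldest first]: 61 @ $25.80 + 200 @ $24.75 + 112 @ $23.50 + 16 @ $24.10 = $9,541.40
Sale 2 (113) [FIFO — oldest first]: 113 @ $24.10 = $2,723.30
Total COGS = $9,541.40 + $2,723.30 = $12,264.70
Ending inventory: 21 @ $24.10 = $506.10

COGS = $12,264.70; ending inventory = $506.10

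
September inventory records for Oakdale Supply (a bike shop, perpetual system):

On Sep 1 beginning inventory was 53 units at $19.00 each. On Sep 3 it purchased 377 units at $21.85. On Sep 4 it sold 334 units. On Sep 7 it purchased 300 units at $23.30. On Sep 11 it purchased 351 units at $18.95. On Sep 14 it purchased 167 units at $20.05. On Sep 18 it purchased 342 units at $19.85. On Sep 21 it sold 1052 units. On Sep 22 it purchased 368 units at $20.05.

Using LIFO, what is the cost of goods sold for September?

Sep 4, 334 sold [LIFO — newest first]: 334 @ $21.85 = $7,297.90
Sep 21, 1052 sold [LIFO — newest first]: 342 @ $19.85 + 167 @ $20.05 + 351 @ $18.95 + 192 @ $23.30 = $21,262.10
Total COGS = $7,297.90 + $21,262.10 = $28,560.00
Ending inventory: 53 @ $19.00 + 43 @ $21.85 + 108 @ $23.30 + 368 @ $20.05 = $11,841.35

COGS = $28,560.00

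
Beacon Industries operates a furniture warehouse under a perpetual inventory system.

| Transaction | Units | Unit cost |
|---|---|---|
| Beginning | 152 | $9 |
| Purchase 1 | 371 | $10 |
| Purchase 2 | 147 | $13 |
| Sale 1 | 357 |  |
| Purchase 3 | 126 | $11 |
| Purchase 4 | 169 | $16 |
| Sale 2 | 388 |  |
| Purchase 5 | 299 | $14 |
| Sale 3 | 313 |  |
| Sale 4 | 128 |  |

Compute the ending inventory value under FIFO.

Ending inventory = $1,092

Sale 1 (357) [FIFO — oldest first]: 152 @ $9 + 205 @ $10 = $3,418
Sale 2 (388) [FIFO — oldest first]: 166 @ $10 + 147 @ $13 + 75 @ $11 = $4,396
Sale 3 (313) [FIFO — oldest first]: 51 @ $11 + 169 @ $16 + 93 @ $14 = $4,567
Sale 4 (128) [FIFO — oldest first]: 128 @ $14 = $1,792
Total COGS = $3,418 + $4,396 + $4,567 + $1,792 = $14,173
Ending inventory: 78 @ $14 = $1,092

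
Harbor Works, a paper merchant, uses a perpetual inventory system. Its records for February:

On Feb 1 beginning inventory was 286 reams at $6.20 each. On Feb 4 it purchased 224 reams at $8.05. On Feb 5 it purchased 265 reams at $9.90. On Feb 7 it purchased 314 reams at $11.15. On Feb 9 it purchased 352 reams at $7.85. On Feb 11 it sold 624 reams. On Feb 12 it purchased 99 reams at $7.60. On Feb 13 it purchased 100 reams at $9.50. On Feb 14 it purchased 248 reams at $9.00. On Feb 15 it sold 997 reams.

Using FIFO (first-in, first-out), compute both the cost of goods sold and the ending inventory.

COGS = $13,986.10; ending inventory = $2,412.50

Feb 11, 624 sold [FIFO — oldest first]: 286 @ $6.20 + 224 @ $8.05 + 114 @ $9.90 = $4,705.00
Feb 15, 997 sold [FIFO — oldest first]: 151 @ $9.90 + 314 @ $11.15 + 352 @ $7.85 + 99 @ $7.60 + 81 @ $9.50 = $9,281.10
Total COGS = $4,705.00 + $9,281.10 = $13,986.10
Ending inventory: 19 @ $9.50 + 248 @ $9.00 = $2,412.50
Check: goods available $16,398.60 = COGS $13,986.10 + ending $2,412.50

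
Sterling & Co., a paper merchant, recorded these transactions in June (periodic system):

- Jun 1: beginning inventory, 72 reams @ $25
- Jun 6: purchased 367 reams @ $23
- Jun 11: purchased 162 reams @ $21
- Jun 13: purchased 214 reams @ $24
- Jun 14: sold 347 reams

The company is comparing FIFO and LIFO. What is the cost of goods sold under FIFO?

FIFO COGS: 72 @ $25 + 275 @ $23 = $8,125
LIFO COGS: 214 @ $24 + 133 @ $21 = $7,929

COGS = $8,125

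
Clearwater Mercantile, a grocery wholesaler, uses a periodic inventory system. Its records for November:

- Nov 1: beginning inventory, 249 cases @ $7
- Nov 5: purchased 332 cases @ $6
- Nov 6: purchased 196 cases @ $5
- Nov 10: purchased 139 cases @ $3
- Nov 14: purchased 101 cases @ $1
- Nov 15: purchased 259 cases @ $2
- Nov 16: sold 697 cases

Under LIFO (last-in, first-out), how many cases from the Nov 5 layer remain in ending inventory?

330

Nov 16, 697 sold [LIFO — newest first]: 259 @ $2 + 101 @ $1 + 139 @ $3 + 196 @ $5 + 2 @ $6 = $2,028
Ending inventory: 249 @ $7 + 330 @ $6 = $3,723
Check: goods available $5,751 = COGS $2,028 + ending $3,723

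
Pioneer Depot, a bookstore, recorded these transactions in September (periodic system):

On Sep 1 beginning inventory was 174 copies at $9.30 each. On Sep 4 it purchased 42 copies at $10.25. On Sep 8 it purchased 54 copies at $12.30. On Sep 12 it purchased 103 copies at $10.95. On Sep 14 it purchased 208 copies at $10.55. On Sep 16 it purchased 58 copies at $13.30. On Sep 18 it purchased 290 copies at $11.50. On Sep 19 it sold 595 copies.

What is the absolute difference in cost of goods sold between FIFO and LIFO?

$506.50

FIFO COGS: 174 @ $9.30 + 42 @ $10.25 + 54 @ $12.30 + 103 @ $10.95 + 208 @ $10.55 + 14 @ $13.30 = $6,221.35
LIFO COGS: 290 @ $11.50 + 58 @ $13.30 + 208 @ $10.55 + 39 @ $10.95 = $6,727.85
Difference = |$6,221.35 − $6,727.85| = $506.50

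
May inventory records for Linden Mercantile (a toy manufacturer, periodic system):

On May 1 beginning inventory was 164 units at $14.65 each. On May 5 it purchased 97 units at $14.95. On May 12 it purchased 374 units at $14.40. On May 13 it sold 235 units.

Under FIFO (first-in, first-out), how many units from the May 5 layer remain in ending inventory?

26

May 13, 235 sold [FIFO — oldest first]: 164 @ $14.65 + 71 @ $14.95 = $3,464.05
Ending inventory: 26 @ $14.95 + 374 @ $14.40 = $5,774.30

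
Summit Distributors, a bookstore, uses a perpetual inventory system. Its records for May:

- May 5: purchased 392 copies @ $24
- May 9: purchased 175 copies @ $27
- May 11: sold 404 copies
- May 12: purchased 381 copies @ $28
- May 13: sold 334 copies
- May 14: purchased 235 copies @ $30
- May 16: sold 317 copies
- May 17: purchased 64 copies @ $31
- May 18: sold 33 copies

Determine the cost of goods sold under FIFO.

May 11, 404 sold [FIFO — oldest first]: 392 @ $24 + 12 @ $27 = $9,732
May 13, 334 sold [FIFO — oldest first]: 163 @ $27 + 171 @ $28 = $9,189
May 16, 317 sold [FIFO — oldest first]: 210 @ $28 + 107 @ $30 = $9,090
May 18, 33 sold [FIFO — oldest first]: 33 @ $30 = $990
Total COGS = $9,732 + $9,189 + $9,090 + $990 = $29,001
Ending inventory: 95 @ $30 + 64 @ $31 = $4,834

COGS = $29,001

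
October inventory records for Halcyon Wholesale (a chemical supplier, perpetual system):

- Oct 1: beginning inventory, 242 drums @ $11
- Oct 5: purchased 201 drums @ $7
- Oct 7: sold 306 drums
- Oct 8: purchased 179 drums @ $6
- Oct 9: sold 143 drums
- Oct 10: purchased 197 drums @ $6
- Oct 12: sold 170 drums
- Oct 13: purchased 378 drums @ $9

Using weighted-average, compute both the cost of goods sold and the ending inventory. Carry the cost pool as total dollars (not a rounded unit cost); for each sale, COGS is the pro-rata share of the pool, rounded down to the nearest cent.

After Oct 1: 242 on hand, pool $2,662.00 (≈ $11.0000 each)
After Oct 5: 443 on hand, pool $4,069.00 (≈ $9.1851 each)
Oct 7, sell 306: 306/443 × $4,069.00 → $2,810.64
After Oct 8: 316 on hand, pool $2,332.36 (≈ $7.3809 each)
Oct 9, sell 143: 143/316 × $2,332.36 → $1,055.46
After Oct 10: 370 on hand, pool $2,458.90 (≈ $6.6457 each)
Oct 12, sell 170: 170/370 × $2,458.90 → $1,129.76
After Oct 13: 578 on hand, pool $4,731.14 (≈ $8.1854 each)
Total COGS = $2,810.64 + $1,055.46 + $1,129.76 = $4,995.86
Ending inventory (cost pool remaining) = $4,731.14

COGS = $4,995.86; ending inventory = $4,731.14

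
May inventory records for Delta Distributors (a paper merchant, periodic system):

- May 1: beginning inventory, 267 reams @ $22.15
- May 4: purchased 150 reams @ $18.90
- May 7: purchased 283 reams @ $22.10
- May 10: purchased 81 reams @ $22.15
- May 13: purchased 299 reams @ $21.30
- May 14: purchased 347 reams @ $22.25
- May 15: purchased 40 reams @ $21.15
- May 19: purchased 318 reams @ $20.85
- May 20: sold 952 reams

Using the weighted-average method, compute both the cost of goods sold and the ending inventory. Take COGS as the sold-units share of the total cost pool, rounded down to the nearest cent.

May 20, sell 952: 952/1785 × $38,363.25 → $20,460.40
Ending inventory (cost pool remaining) = $17,902.85

COGS = $20,460.40; ending inventory = $17,902.85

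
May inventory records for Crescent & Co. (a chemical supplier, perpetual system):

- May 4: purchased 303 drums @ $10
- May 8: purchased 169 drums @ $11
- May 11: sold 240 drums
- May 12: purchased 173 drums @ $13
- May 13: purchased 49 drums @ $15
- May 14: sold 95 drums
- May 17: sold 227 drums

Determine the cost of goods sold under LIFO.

May 11, 240 sold [LIFO — newest first]: 169 @ $11 + 71 @ $10 = $2,569
May 14, 95 sold [LIFO — newest first]: 49 @ $15 + 46 @ $13 = $1,333
May 17, 227 sold [LIFO — newest first]: 127 @ $13 + 100 @ $10 = $2,651
Total COGS = $2,569 + $1,333 + $2,651 = $6,553
Ending inventory: 132 @ $10 = $1,320

COGS = $6,553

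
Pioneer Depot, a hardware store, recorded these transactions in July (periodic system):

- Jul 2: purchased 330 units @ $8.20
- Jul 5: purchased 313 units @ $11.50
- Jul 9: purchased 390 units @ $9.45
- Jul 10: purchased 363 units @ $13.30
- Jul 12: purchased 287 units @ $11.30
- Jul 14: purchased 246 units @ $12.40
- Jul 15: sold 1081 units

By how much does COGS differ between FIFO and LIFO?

FIFO COGS: 330 @ $8.20 + 313 @ $11.50 + 390 @ $9.45 + 48 @ $13.30 = $10,629.40
LIFO COGS: 246 @ $12.40 + 287 @ $11.30 + 363 @ $13.30 + 185 @ $9.45 = $12,869.65
Difference = |$10,629.40 − $12,869.65| = $2,240.25

$2,240.25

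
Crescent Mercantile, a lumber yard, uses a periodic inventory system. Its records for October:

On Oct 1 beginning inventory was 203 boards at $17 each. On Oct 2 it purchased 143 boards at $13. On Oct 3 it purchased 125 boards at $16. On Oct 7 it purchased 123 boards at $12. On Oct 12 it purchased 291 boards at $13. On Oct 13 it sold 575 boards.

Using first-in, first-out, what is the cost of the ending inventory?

Oct 13, 575 sold [FIFO — oldest first]: 203 @ $17 + 143 @ $13 + 125 @ $16 + 104 @ $12 = $8,558
Ending inventory: 19 @ $12 + 291 @ $13 = $4,011
Check: goods available $12,569 = COGS $8,558 + ending $4,011

Ending inventory = $4,011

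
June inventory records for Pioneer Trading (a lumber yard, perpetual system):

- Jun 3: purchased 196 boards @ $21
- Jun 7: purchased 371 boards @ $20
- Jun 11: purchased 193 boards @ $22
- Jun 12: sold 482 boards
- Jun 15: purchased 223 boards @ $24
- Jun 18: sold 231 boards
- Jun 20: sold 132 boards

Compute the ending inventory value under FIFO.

Ending inventory = $3,312

Jun 12, 482 sold [FIFO — oldest first]: 196 @ $21 + 286 @ $20 = $9,836
Jun 18, 231 sold [FIFO — oldest first]: 85 @ $20 + 146 @ $22 = $4,912
Jun 20, 132 sold [FIFO — oldest first]: 47 @ $22 + 85 @ $24 = $3,074
Total COGS = $9,836 + $4,912 + $3,074 = $17,822
Ending inventory: 138 @ $24 = $3,312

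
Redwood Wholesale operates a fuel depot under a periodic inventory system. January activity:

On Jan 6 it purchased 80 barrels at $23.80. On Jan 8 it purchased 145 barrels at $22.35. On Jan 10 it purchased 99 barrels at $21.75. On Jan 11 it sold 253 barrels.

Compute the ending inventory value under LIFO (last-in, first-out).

Ending inventory = $1,689.80

Jan 11, 253 sold [LIFO — newest first]: 99 @ $21.75 + 145 @ $22.35 + 9 @ $23.80 = $5,608.20
Ending inventory: 71 @ $23.80 = $1,689.80
Check: goods available $7,298.00 = COGS $5,608.20 + ending $1,689.80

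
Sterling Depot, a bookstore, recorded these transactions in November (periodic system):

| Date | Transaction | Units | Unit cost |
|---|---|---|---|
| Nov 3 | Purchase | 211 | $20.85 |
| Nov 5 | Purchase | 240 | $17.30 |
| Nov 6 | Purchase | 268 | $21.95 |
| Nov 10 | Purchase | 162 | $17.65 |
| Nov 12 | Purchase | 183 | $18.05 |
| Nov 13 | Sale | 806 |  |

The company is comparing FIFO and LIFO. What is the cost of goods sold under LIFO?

COGS = $15,383.95

FIFO COGS: 211 @ $20.85 + 240 @ $17.30 + 268 @ $21.95 + 87 @ $17.65 = $15,969.50
LIFO COGS: 183 @ $18.05 + 162 @ $17.65 + 268 @ $21.95 + 193 @ $17.30 = $15,383.95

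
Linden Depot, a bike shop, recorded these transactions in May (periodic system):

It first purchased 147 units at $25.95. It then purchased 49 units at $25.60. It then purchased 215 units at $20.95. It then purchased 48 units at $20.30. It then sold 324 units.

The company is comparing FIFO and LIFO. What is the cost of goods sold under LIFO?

FIFO COGS: 147 @ $25.95 + 49 @ $25.60 + 128 @ $20.95 = $7,750.65
LIFO COGS: 48 @ $20.30 + 215 @ $20.95 + 49 @ $25.60 + 12 @ $25.95 = $7,044.45

COGS = $7,044.45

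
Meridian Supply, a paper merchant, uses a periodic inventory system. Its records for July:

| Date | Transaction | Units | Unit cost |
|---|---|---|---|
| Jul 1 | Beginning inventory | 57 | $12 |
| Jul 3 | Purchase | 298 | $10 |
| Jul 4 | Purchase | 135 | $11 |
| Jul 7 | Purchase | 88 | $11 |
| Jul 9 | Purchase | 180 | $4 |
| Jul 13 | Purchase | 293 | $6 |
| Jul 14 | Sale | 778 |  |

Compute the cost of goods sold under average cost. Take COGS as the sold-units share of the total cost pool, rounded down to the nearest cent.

Jul 14, sell 778: 778/1051 × $8,595.00 → $6,362.42
Ending inventory (cost pool remaining) = $2,232.58
Check: goods available $8,595.00 = COGS $6,362.42 + ending $2,232.58

COGS = $6,362.42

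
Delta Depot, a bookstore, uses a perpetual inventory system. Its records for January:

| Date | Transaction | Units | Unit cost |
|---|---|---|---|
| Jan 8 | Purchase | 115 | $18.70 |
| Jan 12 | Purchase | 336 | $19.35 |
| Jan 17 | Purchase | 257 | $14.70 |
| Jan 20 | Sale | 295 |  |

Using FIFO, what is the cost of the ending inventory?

Jan 20, 295 sold [FIFO — oldest first]: 115 @ $18.70 + 180 @ $19.35 = $5,633.50
Ending inventory: 156 @ $19.35 + 257 @ $14.70 = $6,796.50

Ending inventory = $6,796.50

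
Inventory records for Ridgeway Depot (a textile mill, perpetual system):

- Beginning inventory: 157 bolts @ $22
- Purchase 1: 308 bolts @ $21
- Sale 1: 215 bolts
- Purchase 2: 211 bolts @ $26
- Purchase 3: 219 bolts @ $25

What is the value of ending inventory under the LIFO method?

Sale 1 (215) [LIFO — newest first]: 215 @ $21 = $4,515
Ending inventory: 157 @ $22 + 93 @ $21 + 211 @ $26 + 219 @ $25 = $16,368

Ending inventory = $16,368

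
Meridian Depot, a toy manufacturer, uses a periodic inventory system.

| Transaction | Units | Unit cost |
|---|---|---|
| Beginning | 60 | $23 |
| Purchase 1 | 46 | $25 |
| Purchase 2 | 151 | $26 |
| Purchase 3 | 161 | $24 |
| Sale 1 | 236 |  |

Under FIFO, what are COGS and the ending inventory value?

COGS = $5,910; ending inventory = $4,410

Sale 1 (236) [FIFO — oldest first]: 60 @ $23 + 46 @ $25 + 130 @ $26 = $5,910
Ending inventory: 21 @ $26 + 161 @ $24 = $4,410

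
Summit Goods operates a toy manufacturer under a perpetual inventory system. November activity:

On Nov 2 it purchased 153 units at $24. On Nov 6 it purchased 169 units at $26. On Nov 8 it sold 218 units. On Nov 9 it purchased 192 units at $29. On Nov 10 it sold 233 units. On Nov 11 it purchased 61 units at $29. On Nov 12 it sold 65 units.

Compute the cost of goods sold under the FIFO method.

COGS = $13,692

Nov 8, 218 sold [FIFO — oldest first]: 153 @ $24 + 65 @ $26 = $5,362
Nov 10, 233 sold [FIFO — oldest first]: 104 @ $26 + 129 @ $29 = $6,445
Nov 12, 65 sold [FIFO — oldest first]: 63 @ $29 + 2 @ $29 = $1,885
Total COGS = $5,362 + $6,445 + $1,885 = $13,692
Ending inventory: 59 @ $29 = $1,711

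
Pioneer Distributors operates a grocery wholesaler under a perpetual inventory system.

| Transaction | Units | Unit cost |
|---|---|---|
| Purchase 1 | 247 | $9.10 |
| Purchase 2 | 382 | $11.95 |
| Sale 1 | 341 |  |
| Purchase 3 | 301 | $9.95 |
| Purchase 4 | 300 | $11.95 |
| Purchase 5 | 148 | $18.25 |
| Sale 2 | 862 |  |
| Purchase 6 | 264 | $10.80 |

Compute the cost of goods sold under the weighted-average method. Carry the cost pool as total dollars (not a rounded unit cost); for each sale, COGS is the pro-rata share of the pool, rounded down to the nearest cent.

COGS = $14,000.93

After Purchase 1: 247 on hand, pool $2,247.70 (≈ $9.1000 each)
After Purchase 2: 629 on hand, pool $6,812.60 (≈ $10.8308 each)
Sale 1, sell 341: 341/629 × $6,812.60 → $3,693.31
After Purchase 3: 589 on hand, pool $6,114.24 (≈ $10.3807 each)
After Purchase 4: 889 on hand, pool $9,699.24 (≈ $10.9103 each)
After Purchase 5: 1037 on hand, pool $12,400.24 (≈ $11.9578 each)
Sale 2, sell 862: 862/1037 × $12,400.24 → $10,307.62
After Purchase 6: 439 on hand, pool $4,943.82 (≈ $11.2615 each)
Total COGS = $3,693.31 + $10,307.62 = $14,000.93
Ending inventory (cost pool remaining) = $4,943.82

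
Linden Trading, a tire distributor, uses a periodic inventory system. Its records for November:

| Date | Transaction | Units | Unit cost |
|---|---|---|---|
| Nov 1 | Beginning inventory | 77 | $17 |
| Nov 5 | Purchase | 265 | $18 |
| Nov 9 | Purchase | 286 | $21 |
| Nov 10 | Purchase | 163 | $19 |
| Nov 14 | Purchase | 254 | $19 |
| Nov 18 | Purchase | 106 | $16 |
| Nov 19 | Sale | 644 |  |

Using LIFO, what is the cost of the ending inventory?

Ending inventory = $9,544

Nov 19, 644 sold [LIFO — newest first]: 106 @ $16 + 254 @ $19 + 163 @ $19 + 121 @ $21 = $12,160
Ending inventory: 77 @ $17 + 265 @ $18 + 165 @ $21 = $9,544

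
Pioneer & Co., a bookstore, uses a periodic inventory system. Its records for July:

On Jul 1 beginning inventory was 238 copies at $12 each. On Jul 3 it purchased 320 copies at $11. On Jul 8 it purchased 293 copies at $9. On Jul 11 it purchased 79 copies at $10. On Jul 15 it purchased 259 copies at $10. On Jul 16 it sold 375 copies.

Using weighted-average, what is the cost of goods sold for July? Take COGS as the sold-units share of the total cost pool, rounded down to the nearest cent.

Jul 16, sell 375: 375/1189 × $12,393.00 → $3,908.64
Ending inventory (cost pool remaining) = $8,484.36

COGS = $3,908.64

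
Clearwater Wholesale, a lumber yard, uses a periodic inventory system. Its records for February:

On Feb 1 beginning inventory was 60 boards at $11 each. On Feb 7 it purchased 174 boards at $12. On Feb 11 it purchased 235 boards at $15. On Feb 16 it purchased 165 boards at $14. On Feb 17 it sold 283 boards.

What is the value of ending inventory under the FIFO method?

Feb 17, 283 sold [FIFO — oldest first]: 60 @ $11 + 174 @ $12 + 49 @ $15 = $3,483
Ending inventory: 186 @ $15 + 165 @ $14 = $5,100

Ending inventory = $5,100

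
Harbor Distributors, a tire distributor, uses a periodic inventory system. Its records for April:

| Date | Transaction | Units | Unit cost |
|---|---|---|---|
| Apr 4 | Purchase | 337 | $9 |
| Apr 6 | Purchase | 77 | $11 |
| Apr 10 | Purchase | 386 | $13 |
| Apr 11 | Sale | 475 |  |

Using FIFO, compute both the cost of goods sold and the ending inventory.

COGS = $4,673; ending inventory = $4,225

Apr 11, 475 sold [FIFO — oldest first]: 337 @ $9 + 77 @ $11 + 61 @ $13 = $4,673
Ending inventory: 325 @ $13 = $4,225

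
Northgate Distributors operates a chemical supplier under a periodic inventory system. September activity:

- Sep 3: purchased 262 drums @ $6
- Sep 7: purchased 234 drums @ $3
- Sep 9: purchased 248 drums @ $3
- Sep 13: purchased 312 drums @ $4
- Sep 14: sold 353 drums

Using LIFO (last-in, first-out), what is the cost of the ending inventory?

Sep 14, 353 sold [LIFO — newest first]: 312 @ $4 + 41 @ $3 = $1,371
Ending inventory: 262 @ $6 + 234 @ $3 + 207 @ $3 = $2,895

Ending inventory = $2,895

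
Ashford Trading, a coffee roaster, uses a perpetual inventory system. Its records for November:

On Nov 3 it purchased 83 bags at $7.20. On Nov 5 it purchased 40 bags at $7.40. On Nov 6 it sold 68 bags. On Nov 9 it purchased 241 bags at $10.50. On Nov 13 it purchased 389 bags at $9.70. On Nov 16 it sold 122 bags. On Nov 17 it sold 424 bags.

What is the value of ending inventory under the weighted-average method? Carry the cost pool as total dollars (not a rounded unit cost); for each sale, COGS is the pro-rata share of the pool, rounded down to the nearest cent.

Ending inventory = $1,360.25

After Nov 3: 83 on hand, pool $597.60 (≈ $7.2000 each)
After Nov 5: 123 on hand, pool $893.60 (≈ $7.2650 each)
Nov 6, sell 68: 68/123 × $893.60 → $494.02
After Nov 9: 296 on hand, pool $2,930.08 (≈ $9.8989 each)
After Nov 13: 685 on hand, pool $6,703.38 (≈ $9.7860 each)
Nov 16, sell 122: 122/685 × $6,703.38 → $1,193.88
Nov 17, sell 424: 424/563 × $5,509.50 → $4,149.25
Total COGS = $494.02 + $1,193.88 + $4,149.25 = $5,837.15
Ending inventory (cost pool remaining) = $1,360.25
Check: goods available $7,197.40 = COGS $5,837.15 + ending $1,360.25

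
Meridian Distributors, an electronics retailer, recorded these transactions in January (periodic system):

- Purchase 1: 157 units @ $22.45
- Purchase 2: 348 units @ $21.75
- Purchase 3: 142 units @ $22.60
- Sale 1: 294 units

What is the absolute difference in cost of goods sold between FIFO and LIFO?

$10.80

FIFO COGS: 157 @ $22.45 + 137 @ $21.75 = $6,504.40
LIFO COGS: 142 @ $22.60 + 152 @ $21.75 = $6,515.20
Difference = |$6,504.40 − $6,515.20| = $10.80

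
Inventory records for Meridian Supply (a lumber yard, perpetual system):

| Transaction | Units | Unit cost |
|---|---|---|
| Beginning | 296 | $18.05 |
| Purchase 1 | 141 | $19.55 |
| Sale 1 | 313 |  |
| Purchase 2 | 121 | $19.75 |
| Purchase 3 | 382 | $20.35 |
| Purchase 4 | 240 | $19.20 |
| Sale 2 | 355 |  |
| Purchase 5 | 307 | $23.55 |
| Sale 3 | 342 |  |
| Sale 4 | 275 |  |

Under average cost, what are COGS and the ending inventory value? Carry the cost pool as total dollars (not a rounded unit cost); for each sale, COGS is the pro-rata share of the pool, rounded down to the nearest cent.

After Beginning: 296 on hand, pool $5,342.80 (≈ $18.0500 each)
After Purchase 1: 437 on hand, pool $8,099.35 (≈ $18.5340 each)
Sale 1, sell 313: 313/437 × $8,099.35 → $5,801.13
After Purchase 2: 245 on hand, pool $4,687.97 (≈ $19.1346 each)
After Purchase 3: 627 on hand, pool $12,461.67 (≈ $19.8751 each)
After Purchase 4: 867 on hand, pool $17,069.67 (≈ $19.6882 each)
Sale 2, sell 355: 355/867 × $17,069.67 → $6,989.31
After Purchase 5: 819 on hand, pool $17,310.21 (≈ $21.1358 each)
Sale 3, sell 342: 342/819 × $17,310.21 → $7,228.43
Sale 4, sell 275: 275/477 × $10,081.78 → $5,812.34
Total COGS = $5,801.13 + $6,989.31 + $7,228.43 + $5,812.34 = $25,831.21
Ending inventory (cost pool remaining) = $4,269.44

COGS = $25,831.21; ending inventory = $4,269.44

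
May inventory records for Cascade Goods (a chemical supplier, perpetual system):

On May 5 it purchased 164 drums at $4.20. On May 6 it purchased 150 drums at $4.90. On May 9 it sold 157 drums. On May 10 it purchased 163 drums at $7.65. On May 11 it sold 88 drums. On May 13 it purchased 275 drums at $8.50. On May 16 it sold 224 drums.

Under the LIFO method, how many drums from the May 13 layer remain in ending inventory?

May 9, 157 sold [LIFO — newest first]: 150 @ $4.90 + 7 @ $4.20 = $764.40
May 11, 88 sold [LIFO — newest first]: 88 @ $7.65 = $673.20
May 16, 224 sold [LIFO — newest first]: 224 @ $8.50 = $1,904.00
Total COGS = $764.40 + $673.20 + $1,904.00 = $3,341.60
Ending inventory: 157 @ $4.20 + 75 @ $7.65 + 51 @ $8.50 = $1,666.65

51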